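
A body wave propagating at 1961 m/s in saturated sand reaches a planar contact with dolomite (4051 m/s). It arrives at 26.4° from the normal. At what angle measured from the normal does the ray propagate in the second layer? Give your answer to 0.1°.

66.7°

sin θ₁/V₁ = sin θ₂/V₂ ⇒ sin θ₂ = 4051·sin 26.4°/1961 = 4051·0.4446/1961 = 0.9185.
θ₂ = sin⁻¹(0.9185) = 66.71° (from vertical).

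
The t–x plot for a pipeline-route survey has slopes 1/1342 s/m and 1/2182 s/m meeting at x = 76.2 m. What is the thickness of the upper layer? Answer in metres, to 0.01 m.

18.60 m

x_cross = 2h·√((V₂+V₁)/(V₂−V₁)) → h = x_cross / (2·√((V₂+V₁)/(V₂−V₁))).
√((V₂+V₁)/(V₂−V₁)) = √((2182+1342)/(2182−1342)) = 2.0482.
h = 76.2 / (2·2.0482) = 18.60 m.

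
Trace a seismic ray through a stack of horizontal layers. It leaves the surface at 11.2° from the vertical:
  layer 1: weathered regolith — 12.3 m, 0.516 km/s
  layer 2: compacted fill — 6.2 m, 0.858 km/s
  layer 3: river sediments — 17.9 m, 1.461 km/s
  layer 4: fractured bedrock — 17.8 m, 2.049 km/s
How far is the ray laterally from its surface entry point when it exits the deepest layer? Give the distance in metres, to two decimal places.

37.91 m

Apply Snell's law at each interface; in layer i the horizontal offset is hᵢ·tan θᵢ.
Layer 1: θ = 11.20°; offset = 12.3·tan 11.20° = 2.4355 m.
Layer 2: sin θ = 0.858·sin 11.2°/0.516 = 0.3230, θ = 18.84°; offset = 6.2·tan 18.84° = 2.1158 m.
Layer 3: sin θ = 1.461·sin 11.2°/0.516 = 0.5500, θ = 33.36°; offset = 17.9·tan 33.36° = 11.7867 m.
Layer 4: sin θ = 2.049·sin 11.2°/0.516 = 0.7713, θ = 50.47°; offset = 17.8·tan 50.47° = 21.5701 m.
Summing the layer offsets gives 37.9080 m.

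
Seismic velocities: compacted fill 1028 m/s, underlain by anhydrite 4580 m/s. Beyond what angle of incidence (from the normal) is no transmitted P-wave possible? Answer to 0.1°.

Critical incidence: sin θ_c = V₁/V₂ = 1028/4580 = 0.2245.
θ_c = arcsin 0.2245 = 12.97°.

13.0°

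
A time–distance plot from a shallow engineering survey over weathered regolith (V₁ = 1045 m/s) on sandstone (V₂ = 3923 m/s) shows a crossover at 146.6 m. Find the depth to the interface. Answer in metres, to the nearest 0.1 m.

55.8 m

x_cross = 2h·√((V₂+V₁)/(V₂−V₁)) → h = x_cross / (2·√((V₂+V₁)/(V₂−V₁))).
√((V₂+V₁)/(V₂−V₁)) = √((3923+1045)/(3923−1045)) = 1.3138.
h = 146.6 / (2·1.3138) = 55.79 m.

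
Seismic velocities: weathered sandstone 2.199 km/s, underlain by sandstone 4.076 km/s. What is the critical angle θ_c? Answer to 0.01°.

32.65°

Critical incidence: sin θ_c = V₁/V₂ = 2.199/4.076 = 0.5395.
θ_c = arcsin 0.5395 = 32.65°.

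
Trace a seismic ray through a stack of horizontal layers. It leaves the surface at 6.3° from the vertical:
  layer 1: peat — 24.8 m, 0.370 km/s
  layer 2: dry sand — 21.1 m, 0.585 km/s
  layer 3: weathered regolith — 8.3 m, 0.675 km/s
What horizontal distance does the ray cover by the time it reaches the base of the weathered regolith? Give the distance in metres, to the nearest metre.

Apply Snell's law at each interface; in layer i the horizontal offset is hᵢ·tan θᵢ.
Layer 1: θ = 6.30°; offset = 24.8·tan 6.30° = 2.738 m.
Layer 2: sin θ = 0.585·sin 6.3°/0.370 = 0.1735, θ = 9.99°; offset = 21.1·tan 9.99° = 3.717 m.
Layer 3: sin θ = 0.675·sin 6.3°/0.370 = 0.2002, θ = 11.55°; offset = 8.3·tan 11.55° = 1.696 m.
Total horizontal offset = 8.151 m.

8 m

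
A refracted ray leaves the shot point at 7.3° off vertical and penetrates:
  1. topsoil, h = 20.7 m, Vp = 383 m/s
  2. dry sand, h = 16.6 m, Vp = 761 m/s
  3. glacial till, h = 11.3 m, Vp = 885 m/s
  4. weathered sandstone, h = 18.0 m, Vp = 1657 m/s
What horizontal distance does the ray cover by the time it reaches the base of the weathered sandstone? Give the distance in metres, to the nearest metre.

22 m

Apply Snell's law at each interface; in layer i the horizontal offset is hᵢ·tan θᵢ.
Layer 1: θ = 7.30°; offset = 20.7·tan 7.30° = 2.652 m.
Layer 2: sin θ = 761·sin 7.3°/383 = 0.2525, θ = 14.62°; offset = 16.6·tan 14.62° = 4.331 m.
Layer 3: sin θ = 885·sin 7.3°/383 = 0.2936, θ = 17.07°; offset = 11.3·tan 17.07° = 3.471 m.
Layer 4: sin θ = 1657·sin 7.3°/383 = 0.5497, θ = 33.35°; offset = 18.0·tan 33.35° = 11.846 m.
Total horizontal offset = 22.299 m.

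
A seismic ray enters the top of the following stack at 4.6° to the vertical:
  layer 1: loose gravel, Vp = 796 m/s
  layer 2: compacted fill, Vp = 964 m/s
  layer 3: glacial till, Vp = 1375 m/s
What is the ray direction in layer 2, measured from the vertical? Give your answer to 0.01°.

5.57°

Ray parameter p = sin 4.6° / 796 = 1.0075e-04 s/m.
sin θ_2 = p·V_2 = 1.0075e-04 × 964 = 0.0971.
θ_2 = 5.57° from the vertical.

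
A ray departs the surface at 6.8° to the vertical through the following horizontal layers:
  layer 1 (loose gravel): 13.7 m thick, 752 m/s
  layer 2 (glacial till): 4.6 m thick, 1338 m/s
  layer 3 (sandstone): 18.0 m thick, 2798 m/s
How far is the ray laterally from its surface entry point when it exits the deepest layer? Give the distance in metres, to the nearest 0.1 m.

Apply Snell's law at each interface; in layer i the horizontal offset is hᵢ·tan θᵢ.
Layer 1: θ = 6.80°; offset = 13.7·tan 6.80° = 1.634 m.
Layer 2: sin θ = 1338·sin 6.8°/752 = 0.2107, θ = 12.16°; offset = 4.6·tan 12.16° = 0.991 m.
Layer 3: sin θ = 2798·sin 6.8°/752 = 0.4406, θ = 26.14°; offset = 18.0·tan 26.14° = 8.833 m.
Σ offsets = 11.458 m.

11.5 m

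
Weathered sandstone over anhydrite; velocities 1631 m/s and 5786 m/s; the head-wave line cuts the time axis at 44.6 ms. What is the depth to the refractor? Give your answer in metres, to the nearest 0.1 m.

37.9 m

h = tᵢ·V₁·V₂ / (2·√(V₂²−V₁²)).
√(V₂²−V₁²) = √(5786² − 1631²) = 5551.4 m/s.
h = 0.0446 s × 1631 × 5786 / (2 × 5551.4) = 37.91 m.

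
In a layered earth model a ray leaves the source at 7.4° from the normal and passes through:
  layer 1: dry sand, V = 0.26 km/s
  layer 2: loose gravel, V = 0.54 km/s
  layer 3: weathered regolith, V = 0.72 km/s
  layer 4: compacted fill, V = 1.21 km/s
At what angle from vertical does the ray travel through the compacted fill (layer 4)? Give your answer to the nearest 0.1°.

36.8°

Snell's law across each interface conserves sin θ / V, so sin θ_4 = V_4·sin θ₁/V₁.
sin θ_4 = 1.21 × sin 7.4° / 0.26 = 0.5994.
θ_4 = 36.83° from the vertical.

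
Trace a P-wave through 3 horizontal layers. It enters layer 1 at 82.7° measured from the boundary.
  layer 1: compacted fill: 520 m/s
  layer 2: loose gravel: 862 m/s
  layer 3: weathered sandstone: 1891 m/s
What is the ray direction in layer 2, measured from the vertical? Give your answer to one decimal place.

From the normal: θ₁ = 90° − 82.7° = 7.3°.
Ray parameter p = sin 7.3° / 520 = 2.4436e-04 s/m.
sin θ_2 = p·V_2 = 2.4436e-04 × 862 = 0.2106.
θ_2 = arcsin 0.2106 = 12.16°.

12.2°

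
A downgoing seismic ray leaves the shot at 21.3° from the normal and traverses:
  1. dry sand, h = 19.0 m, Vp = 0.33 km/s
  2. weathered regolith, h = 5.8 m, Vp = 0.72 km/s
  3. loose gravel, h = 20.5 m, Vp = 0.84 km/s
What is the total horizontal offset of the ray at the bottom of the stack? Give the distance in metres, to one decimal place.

Ray parameter p = sin 21.3° / 0.33 km/s = 1.1008e+00 s/km.
Layer 1: θ = 21.30°; offset = 19.0·tan 21.30° = 7.408 m.
Layer 2: sin θ = p·0.72 = 0.7925 → θ = 52.42°; offset = 5.8·tan 52.42° = 7.538 m.
Layer 3: sin θ = p·0.84 = 0.9246 → θ = 67.61°; offset = 20.5·tan 67.61° = 49.771 m.
Total horizontal offset = 64.717 m.

64.7 m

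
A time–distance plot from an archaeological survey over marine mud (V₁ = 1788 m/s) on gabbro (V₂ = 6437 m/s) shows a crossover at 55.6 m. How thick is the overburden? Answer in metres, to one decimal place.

h = (x_cross/2)·√((V₂−V₁)/(V₂+V₁)).
(V₂−V₁)/(V₂+V₁) = (6437−1788)/(6437+1788) = 0.5652; √ = 0.7518.
h = (55.6/2)·0.7518 = 20.90 m.

20.9 m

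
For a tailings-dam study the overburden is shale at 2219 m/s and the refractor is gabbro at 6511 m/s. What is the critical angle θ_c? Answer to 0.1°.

Critical incidence: sin θ_c = V₁/V₂ = 2219/6511 = 0.3408.
θ_c = arcsin 0.3408 = 19.93°.

19.9°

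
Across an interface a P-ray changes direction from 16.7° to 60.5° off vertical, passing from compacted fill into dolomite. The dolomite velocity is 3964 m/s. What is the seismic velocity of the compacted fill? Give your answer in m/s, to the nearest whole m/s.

1309 m/s

sin 16.7° = 0.2874; sin 60.5° = 0.8704.
V₁ = V₂·(sin θ₁/sin θ₂) = 3964·(0.2874/0.8704) = 1308.77 m/s.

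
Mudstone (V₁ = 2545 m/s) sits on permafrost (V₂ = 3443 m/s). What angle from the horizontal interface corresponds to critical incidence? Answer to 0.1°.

42.3°

Critical incidence: sin θ_c = V₁/V₂ = 2545/3443 = 0.7392.
θ_c = arcsin 0.7392 = 47.66°.
Measured from the interface: 90° − 47.66° = 42.34°.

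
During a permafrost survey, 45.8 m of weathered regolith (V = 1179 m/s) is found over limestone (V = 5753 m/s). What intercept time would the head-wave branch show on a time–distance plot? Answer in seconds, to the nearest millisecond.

θ_c = arcsin(V₁/V₂) = arcsin(1179/5753) = 11.83°; cos θ_c = 0.9788.
tᵢ = 2h·cos θ_c / V₁ = 2·45.8·0.9788 / 1179 = 0.07604 s.

0.076 s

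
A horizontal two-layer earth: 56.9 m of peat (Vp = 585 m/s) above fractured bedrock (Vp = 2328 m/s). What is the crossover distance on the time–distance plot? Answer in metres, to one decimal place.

x_cross = 2h·√((V₂+V₁)/(V₂−V₁)).
(V₂+V₁)/(V₂−V₁) = (2328+585)/(2328−585) = 1.6713; √ = 1.2928.
x_cross = 2·56.9·1.2928 = 147.12 m.

147.1 m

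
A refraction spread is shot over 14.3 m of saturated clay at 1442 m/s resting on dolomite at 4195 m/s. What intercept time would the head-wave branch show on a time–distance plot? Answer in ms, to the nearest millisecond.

19 ms

tᵢ = 2h·√(V₂²−V₁²)/(V₁V₂).
√(V₂²−V₁²) = √(4195²−1442²) = 3939.4 m/s.
tᵢ = 2·14.3·3939.4/(1442·4195) = 0.01862 s.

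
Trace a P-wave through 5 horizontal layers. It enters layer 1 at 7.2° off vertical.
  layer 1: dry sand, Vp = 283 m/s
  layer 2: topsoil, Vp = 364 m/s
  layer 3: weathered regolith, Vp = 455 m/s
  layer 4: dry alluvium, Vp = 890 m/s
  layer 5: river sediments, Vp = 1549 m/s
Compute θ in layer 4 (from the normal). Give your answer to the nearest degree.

23°

Ray parameter p = sin 7.2° / 283 = 4.4287e-04 s/m.
sin θ_4 = p·V_4 = 4.4287e-04 × 890 = 0.3942.
θ_4 = 23.21° from the vertical.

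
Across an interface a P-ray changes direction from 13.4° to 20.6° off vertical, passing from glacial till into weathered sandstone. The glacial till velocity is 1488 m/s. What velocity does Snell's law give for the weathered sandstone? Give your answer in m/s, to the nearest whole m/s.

sin 13.4° = 0.2317; sin 20.6° = 0.3518.
V₂ = V₁·(sin θ₂/sin θ₁) = 1488·(0.3518/0.2317) = 2259.09 m/s.

2259 m/s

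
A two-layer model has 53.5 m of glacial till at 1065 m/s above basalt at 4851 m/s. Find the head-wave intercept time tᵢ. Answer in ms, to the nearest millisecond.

98 ms

tᵢ = 2h·√(V₂²−V₁²)/(V₁V₂).
√(V₂²−V₁²) = √(4851²−1065²) = 4732.6 m/s.
tᵢ = 2·53.5·4732.6/(1065·4851) = 0.09802 s.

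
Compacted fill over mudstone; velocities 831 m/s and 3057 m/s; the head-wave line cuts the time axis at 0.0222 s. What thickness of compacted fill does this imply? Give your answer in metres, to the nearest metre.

10 m

h = tᵢ·V₁·V₂ / (2·√(V₂²−V₁²)).
√(V₂²−V₁²) = √(3057² − 831²) = 2941.9 m/s.
h = 0.0222 s × 831 × 3057 / (2 × 2941.9) = 9.59 m.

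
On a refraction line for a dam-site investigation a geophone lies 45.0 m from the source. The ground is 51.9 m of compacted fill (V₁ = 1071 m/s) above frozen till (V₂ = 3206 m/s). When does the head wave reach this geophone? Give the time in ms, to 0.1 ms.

t = x/V₂ + 2h·√(V₂²−V₁²)/(V₁V₂).
√(V₂²−V₁²) = √(3206²−1071²) = 3021.8 m/s; delay term = 2·51.9·3021.8/(1071·3206) = 0.09135 s.
t = 45.0/3206 + 0.09135 = 0.10539 s.

105.4 ms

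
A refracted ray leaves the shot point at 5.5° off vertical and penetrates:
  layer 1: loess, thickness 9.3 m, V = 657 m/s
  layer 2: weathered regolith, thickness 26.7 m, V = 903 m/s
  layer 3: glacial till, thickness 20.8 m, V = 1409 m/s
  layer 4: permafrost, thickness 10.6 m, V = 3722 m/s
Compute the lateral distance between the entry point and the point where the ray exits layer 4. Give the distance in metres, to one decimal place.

15.7 m

Apply Snell's law at each interface; in layer i the horizontal offset is hᵢ·tan θᵢ.
Layer 1: θ = 5.50°; offset = 9.3·tan 5.50° = 0.895 m.
Layer 2: sin θ = 903·sin 5.5°/657 = 0.1317, θ = 7.57°; offset = 26.7·tan 7.57° = 3.548 m.
Layer 3: sin θ = 1409·sin 5.5°/657 = 0.2056, θ = 11.86°; offset = 20.8·tan 11.86° = 4.369 m.
Layer 4: sin θ = 3722·sin 5.5°/657 = 0.5430, θ = 32.89°; offset = 10.6·tan 32.89° = 6.854 m.
Summing the layer offsets gives 15.666 m.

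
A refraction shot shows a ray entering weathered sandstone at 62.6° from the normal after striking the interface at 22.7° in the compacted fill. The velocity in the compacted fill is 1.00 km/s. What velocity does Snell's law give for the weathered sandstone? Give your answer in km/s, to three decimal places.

2.301 km/s

Snell's law: sin 22.7°/V₁ = sin 62.6°/V₂.
V₂ = V₁·sin 62.6°/sin 22.7° = 1.00 × 2.3006 = 2.301 km/s.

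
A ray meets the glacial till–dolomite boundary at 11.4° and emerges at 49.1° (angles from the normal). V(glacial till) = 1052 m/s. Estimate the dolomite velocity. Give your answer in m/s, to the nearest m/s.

sin 11.4° = 0.1977; sin 49.1° = 0.7559.
V₂ = V₁·(sin θ₂/sin θ₁) = 1052·(0.7559/0.1977) = 4022.91 m/s.

4023 m/s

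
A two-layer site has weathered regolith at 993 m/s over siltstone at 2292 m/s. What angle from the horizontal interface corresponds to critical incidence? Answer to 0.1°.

Critical incidence: sin θ_c = V₁/V₂ = 993/2292 = 0.4332.
θ_c = arcsin 0.4332 = 25.67°.
Measured from the interface: 90° − 25.67° = 64.33°.

64.3°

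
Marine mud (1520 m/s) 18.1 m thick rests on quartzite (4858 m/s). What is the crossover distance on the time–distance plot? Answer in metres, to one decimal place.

50.0 m

x_cross = 2h·√((V₂+V₁)/(V₂−V₁)).
(V₂+V₁)/(V₂−V₁) = (4858+1520)/(4858−1520) = 1.9107; √ = 1.3823.
x_cross = 2·18.1·1.3823 = 50.04 m.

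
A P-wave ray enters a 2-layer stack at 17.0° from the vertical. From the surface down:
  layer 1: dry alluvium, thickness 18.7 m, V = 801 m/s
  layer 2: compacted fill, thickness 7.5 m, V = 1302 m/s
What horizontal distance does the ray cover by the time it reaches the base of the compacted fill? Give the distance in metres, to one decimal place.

Apply Snell's law at each interface; in layer i the horizontal offset is hᵢ·tan θᵢ.
Layer 1: θ = 17.00°; offset = 18.7·tan 17.00° = 5.717 m.
Layer 2: sin θ = 1302·sin 17.0°/801 = 0.4752, θ = 28.38°; offset = 7.5·tan 28.38° = 4.051 m.
Total horizontal offset = 9.768 m.

9.8 m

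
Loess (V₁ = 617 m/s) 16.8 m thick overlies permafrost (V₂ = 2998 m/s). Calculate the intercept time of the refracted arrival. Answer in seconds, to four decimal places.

θ_c = arcsin(V₁/V₂) = arcsin(617/2998) = 11.88°; cos θ_c = 0.9786.
tᵢ = 2h·cos θ_c / V₁ = 2·16.8·0.9786 / 617 = 0.05329 s.

0.0533 s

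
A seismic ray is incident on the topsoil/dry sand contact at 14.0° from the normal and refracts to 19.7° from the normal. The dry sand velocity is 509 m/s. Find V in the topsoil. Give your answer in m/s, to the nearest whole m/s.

Snell's law: sin 14.0°/V₁ = sin 19.7°/V₂.
V₁ = V₂·sin 14.0°/sin 19.7° = 509 × 0.7177 = 365.29 m/s.

365 m/s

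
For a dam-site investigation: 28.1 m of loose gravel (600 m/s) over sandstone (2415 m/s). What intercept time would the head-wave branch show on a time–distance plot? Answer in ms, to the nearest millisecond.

θ_c = arcsin(V₁/V₂) = arcsin(600/2415) = 14.39°; cos θ_c = 0.9686.
tᵢ = 2h·cos θ_c / V₁ = 2·28.1·0.9686 / 600 = 0.09073 s.

91 ms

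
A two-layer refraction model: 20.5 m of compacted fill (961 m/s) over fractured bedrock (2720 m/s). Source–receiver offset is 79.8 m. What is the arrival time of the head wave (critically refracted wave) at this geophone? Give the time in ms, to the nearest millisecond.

69 ms

θ_c = arcsin(V₁/V₂) = arcsin(961/2720) = 20.69°, cos θ_c = 0.9355.
Intercept time tᵢ = 2h cos θ_c / V₁ = 2·20.5·0.9355/961 = 0.03991 s.
t = x/V₂ + tᵢ = 79.8/2720 + 0.03991 = 0.06925 s.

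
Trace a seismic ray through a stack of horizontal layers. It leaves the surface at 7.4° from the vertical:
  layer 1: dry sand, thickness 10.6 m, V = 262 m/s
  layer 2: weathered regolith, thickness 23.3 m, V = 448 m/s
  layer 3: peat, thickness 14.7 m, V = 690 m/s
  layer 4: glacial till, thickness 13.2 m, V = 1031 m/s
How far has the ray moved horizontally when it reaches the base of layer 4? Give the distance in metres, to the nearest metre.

20 m

Apply Snell's law at each interface; in layer i the horizontal offset is hᵢ·tan θᵢ.
Layer 1: θ = 7.40°; offset = 10.6·tan 7.40° = 1.377 m.
Layer 2: sin θ = 448·sin 7.4°/262 = 0.2202, θ = 12.72°; offset = 23.3·tan 12.72° = 5.261 m.
Layer 3: sin θ = 690·sin 7.4°/262 = 0.3392, θ = 19.83°; offset = 14.7·tan 19.83° = 5.300 m.
Layer 4: sin θ = 1031·sin 7.4°/262 = 0.5068, θ = 30.45°; offset = 13.2·tan 30.45° = 7.761 m.
Σ offsets = 19.698 m.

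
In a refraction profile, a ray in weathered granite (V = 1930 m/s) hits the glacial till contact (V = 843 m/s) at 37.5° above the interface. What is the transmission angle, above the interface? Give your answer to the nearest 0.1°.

69.7°

Angle from the normal: 90° − 37.5° = 52.5°.
Snell's law: sin θ₂ = (V₂/V₁)·sin θ₁ = (843/1930)·sin 52.5° = 0.3465.
θ₂ = sin⁻¹(0.3465) = 20.28° (from vertical).
From the interface: 90° − 20.28° = 69.72°.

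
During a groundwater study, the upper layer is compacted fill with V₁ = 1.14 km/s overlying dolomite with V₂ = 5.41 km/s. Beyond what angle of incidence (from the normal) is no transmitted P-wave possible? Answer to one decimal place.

12.2°

At critical incidence the refracted ray runs along the interface (θ₂ = 90°), so sin θ_c = V₁/V₂.
θ_c = arcsin(1.14/5.41) = arcsin 0.2107 = 12.16°.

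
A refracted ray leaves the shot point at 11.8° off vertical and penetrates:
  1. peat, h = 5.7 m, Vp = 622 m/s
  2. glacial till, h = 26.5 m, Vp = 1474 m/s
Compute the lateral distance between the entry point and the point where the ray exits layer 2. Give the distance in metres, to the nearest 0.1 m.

Apply Snell's law at each interface; in layer i the horizontal offset is hᵢ·tan θᵢ.
Layer 1: θ = 11.80°; offset = 5.7·tan 11.80° = 1.191 m.
Layer 2: sin θ = 1474·sin 11.8°/622 = 0.4846, θ = 28.99°; offset = 26.5·tan 28.99° = 14.681 m.
Σ offsets = 15.872 m.

15.9 m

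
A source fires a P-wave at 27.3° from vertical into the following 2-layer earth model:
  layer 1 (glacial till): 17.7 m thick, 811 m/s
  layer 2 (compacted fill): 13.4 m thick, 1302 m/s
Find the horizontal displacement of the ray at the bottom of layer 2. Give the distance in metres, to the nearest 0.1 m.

Apply Snell's law at each interface; in layer i the horizontal offset is hᵢ·tan θᵢ.
Layer 1: θ = 27.30°; offset = 17.7·tan 27.30° = 9.136 m.
Layer 2: sin θ = 1302·sin 27.3°/811 = 0.7363, θ = 47.42°; offset = 13.4·tan 47.42° = 14.582 m.
Total horizontal offset = 23.718 m.

23.7 m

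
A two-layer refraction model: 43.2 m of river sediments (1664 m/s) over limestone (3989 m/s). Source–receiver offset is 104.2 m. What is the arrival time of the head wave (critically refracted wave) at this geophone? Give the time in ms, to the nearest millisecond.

θ_c = arcsin(V₁/V₂) = arcsin(1664/3989) = 24.65°, cos θ_c = 0.9088.
Intercept time tᵢ = 2h cos θ_c / V₁ = 2·43.2·0.9088/1664 = 0.04719 s.
t = x/V₂ + tᵢ = 104.2/3989 + 0.04719 = 0.07331 s.

73 ms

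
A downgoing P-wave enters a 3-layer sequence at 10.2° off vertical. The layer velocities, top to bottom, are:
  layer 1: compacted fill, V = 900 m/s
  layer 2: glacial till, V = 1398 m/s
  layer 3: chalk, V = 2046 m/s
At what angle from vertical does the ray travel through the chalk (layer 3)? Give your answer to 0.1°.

Snell's law across each interface conserves sin θ / V, so sin θ_3 = V_3·sin θ₁/V₁.
sin θ_3 = 2046 × sin 10.2° / 900 = 0.4026.
θ_3 = arcsin 0.4026 = 23.74°.

23.7°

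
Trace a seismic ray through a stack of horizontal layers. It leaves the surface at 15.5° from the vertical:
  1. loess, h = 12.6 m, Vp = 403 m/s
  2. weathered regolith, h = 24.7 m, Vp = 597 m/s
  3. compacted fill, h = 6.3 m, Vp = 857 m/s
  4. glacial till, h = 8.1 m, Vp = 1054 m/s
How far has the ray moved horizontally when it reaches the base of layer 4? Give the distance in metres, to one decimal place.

26.4 m

p = sin θ₁/V₁ = sin 15.5°/403 = 6.6312e-04 s/m is conserved through the stack.
Layer 1: θ = 15.50°; offset = 12.6·tan 15.50° = 3.494 m.
Layer 2: sin θ = p·597 = 0.3959 → θ = 23.32°; offset = 24.7·tan 23.32° = 10.648 m.
Layer 3: sin θ = p·857 = 0.5683 → θ = 34.63°; offset = 6.3·tan 34.63° = 4.351 m.
Layer 4: sin θ = p·1054 = 0.6989 → θ = 44.34°; offset = 8.1·tan 44.34° = 7.916 m.
Σ offsets = 26.410 m.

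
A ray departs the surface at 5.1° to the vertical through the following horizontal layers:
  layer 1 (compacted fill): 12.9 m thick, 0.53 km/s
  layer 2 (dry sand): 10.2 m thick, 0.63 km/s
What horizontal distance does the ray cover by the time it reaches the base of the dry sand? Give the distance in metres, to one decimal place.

p = sin θ₁/V₁ = sin 5.1°/0.53 = 1.6773e-01 s/km is conserved through the stack.
Layer 1: θ = 5.10°; offset = 12.9·tan 5.10° = 1.151 m.
Layer 2: sin θ = p·0.63 = 0.1057 → θ = 6.07°; offset = 10.2·tan 6.07° = 1.084 m.
Σ offsets = 2.235 m.

2.2 m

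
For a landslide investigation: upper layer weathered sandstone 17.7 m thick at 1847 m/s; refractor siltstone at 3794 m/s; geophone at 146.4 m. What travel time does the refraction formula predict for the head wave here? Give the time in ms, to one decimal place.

55.3 ms

t = x/V₂ + 2h·√(V₂²−V₁²)/(V₁V₂).
√(V₂²−V₁²) = √(3794²−1847²) = 3314.1 m/s; delay term = 2·17.7·3314.1/(1847·3794) = 0.01674 s.
t = 146.4/3794 + 0.01674 = 0.05533 s.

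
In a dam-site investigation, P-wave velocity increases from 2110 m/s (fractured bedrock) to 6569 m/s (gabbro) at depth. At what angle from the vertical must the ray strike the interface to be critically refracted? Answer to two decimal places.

Critical incidence: sin θ_c = V₁/V₂ = 2110/6569 = 0.3212.
θ_c = arcsin 0.3212 = 18.74°.

18.74°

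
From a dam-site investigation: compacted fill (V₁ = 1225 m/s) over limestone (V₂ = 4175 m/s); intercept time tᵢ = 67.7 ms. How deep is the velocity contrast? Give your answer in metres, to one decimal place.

43.4 m

θ_c = arcsin(1225/4175) = 17.06°; cos θ_c = 0.9560.
tᵢ = 2h cos θ_c/V₁ ⇒ h = tᵢ·V₁/(2 cos θ_c) = 0.0677·1225/(2·0.9560) = 43.38 m.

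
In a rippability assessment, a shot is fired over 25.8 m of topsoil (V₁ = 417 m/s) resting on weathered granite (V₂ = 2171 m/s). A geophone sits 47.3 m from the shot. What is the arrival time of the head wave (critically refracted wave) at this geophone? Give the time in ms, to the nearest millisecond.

143 ms

θ_c = arcsin(V₁/V₂) = arcsin(417/2171) = 11.07°, cos θ_c = 0.9814.
Intercept time tᵢ = 2h cos θ_c / V₁ = 2·25.8·0.9814/417 = 0.12144 s.
t = x/V₂ + tᵢ = 47.3/2171 + 0.12144 = 0.14322 s.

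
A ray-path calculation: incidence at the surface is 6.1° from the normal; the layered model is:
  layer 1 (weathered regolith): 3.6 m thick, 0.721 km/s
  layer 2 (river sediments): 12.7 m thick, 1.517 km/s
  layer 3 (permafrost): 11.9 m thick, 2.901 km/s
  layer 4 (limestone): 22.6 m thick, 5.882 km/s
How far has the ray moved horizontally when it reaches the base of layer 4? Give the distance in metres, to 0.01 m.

Apply Snell's law at each interface; in layer i the horizontal offset is hᵢ·tan θᵢ.
Layer 1: θ = 6.10°; offset = 3.6·tan 6.10° = 0.3847 m.
Layer 2: sin θ = 1.517·sin 6.1°/0.721 = 0.2236, θ = 12.92°; offset = 12.7·tan 12.92° = 2.9132 m.
Layer 3: sin θ = 2.901·sin 6.1°/0.721 = 0.4276, θ = 25.31°; offset = 11.9·tan 25.31° = 5.6284 m.
Layer 4: sin θ = 5.882·sin 6.1°/0.721 = 0.8669, θ = 60.10°; offset = 22.6·tan 60.10° = 39.3058 m.
Σ offsets = 48.2322 m.

48.23 m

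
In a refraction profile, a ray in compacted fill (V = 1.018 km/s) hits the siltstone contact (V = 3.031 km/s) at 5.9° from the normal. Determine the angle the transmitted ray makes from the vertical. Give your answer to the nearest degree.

sin θ₁/V₁ = sin θ₂/V₂ ⇒ sin θ₂ = 3.031·sin 5.9°/1.018 = 3.031·0.1028/1.018 = 0.3061.
θ₂ = arcsin 0.3061 = 17.82° from the normal.

18°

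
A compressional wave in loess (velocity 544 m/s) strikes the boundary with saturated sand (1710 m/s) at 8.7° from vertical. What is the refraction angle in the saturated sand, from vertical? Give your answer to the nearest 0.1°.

28.4°

sin θ₁/V₁ = sin θ₂/V₂ ⇒ sin θ₂ = 1710·sin 8.7°/544 = 1710·0.1513/544 = 0.4755.
θ₂ = arcsin 0.4755 = 28.39° from the normal.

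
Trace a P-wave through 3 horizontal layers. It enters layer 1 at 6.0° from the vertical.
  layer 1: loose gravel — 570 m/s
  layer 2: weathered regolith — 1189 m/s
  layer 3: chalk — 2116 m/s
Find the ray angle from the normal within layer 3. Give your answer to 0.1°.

Ray parameter p = sin 6.0° / 570 = 1.8338e-04 s/m.
sin θ_3 = p·V_3 = 1.8338e-04 × 2116 = 0.3880.
θ_3 = 22.83° from the vertical.

22.8°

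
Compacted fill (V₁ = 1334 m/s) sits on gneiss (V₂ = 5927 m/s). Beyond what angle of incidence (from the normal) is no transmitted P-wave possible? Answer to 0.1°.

13.0°

At critical incidence the refracted ray runs along the interface (θ₂ = 90°), so sin θ_c = V₁/V₂.
θ_c = arcsin(1334/5927) = arcsin 0.2251 = 13.01°.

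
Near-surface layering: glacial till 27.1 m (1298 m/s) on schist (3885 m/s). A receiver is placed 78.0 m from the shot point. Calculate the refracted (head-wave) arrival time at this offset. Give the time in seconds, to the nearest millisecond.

0.059 s

t = x/V₂ + 2h·√(V₂²−V₁²)/(V₁V₂).
√(V₂²−V₁²) = √(3885²−1298²) = 3661.8 m/s; delay term = 2·27.1·3661.8/(1298·3885) = 0.03936 s.
t = 78.0/3885 + 0.03936 = 0.05943 s.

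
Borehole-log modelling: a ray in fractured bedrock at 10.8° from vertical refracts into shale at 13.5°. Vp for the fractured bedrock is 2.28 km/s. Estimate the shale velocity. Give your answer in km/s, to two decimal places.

Snell's law: sin 10.8°/V₁ = sin 13.5°/V₂.
V₂ = V₁·sin 13.5°/sin 10.8° = 2.28 × 1.2458 = 2.84 km/s.

2.84 km/s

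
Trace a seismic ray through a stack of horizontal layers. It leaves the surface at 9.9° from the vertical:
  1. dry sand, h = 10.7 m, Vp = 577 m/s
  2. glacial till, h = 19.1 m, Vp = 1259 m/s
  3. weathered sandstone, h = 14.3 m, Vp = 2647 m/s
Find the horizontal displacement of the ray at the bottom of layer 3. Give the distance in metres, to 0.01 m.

27.94 m

p = sin θ₁/V₁ = sin 9.9°/577 = 2.9797e-04 s/m is conserved through the stack.
Layer 1: θ = 9.90°; offset = 10.7·tan 9.90° = 1.8674 m.
Layer 2: sin θ = p·1259 = 0.3751 → θ = 22.03°; offset = 19.1·tan 22.03° = 7.7298 m.
Layer 3: sin θ = p·2647 = 0.7887 → θ = 52.07°; offset = 14.3·tan 52.07° = 18.3472 m.
Summing the layer offsets gives 27.9445 m.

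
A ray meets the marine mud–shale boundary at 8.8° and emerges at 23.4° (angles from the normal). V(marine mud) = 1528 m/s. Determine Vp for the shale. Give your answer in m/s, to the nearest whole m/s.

3967 m/s

Snell's law: sin 8.8°/V₁ = sin 23.4°/V₂.
V₂ = V₁·sin 23.4°/sin 8.8° = 1528 × 2.5960 = 3966.65 m/s.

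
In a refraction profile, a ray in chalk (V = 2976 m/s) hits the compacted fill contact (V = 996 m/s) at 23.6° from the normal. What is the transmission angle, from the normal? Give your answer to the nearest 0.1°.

7.7°

Snell's law: sin θ₂ = (V₂/V₁)·sin θ₁ = (996/2976)·sin 23.6° = 0.1340.
θ₂ = arcsin 0.1340 = 7.70° from the normal.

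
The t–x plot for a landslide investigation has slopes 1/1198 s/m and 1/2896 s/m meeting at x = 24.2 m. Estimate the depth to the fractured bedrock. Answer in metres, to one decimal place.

h = (x_cross/2)·√((V₂−V₁)/(V₂+V₁)).
(V₂−V₁)/(V₂+V₁) = (2896−1198)/(2896+1198) = 0.4148; √ = 0.6440.
h = (24.2/2)·0.6440 = 7.79 m.

7.8 m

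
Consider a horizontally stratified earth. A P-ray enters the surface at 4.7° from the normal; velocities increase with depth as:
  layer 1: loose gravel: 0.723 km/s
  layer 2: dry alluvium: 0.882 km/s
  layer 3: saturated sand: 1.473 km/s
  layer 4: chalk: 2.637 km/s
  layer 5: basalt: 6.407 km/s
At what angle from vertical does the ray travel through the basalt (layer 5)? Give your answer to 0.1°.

46.6°

Snell's law across each interface conserves sin θ / V, so sin θ_5 = V_5·sin θ₁/V₁.
sin θ_5 = 6.407 × sin 4.7° / 0.723 = 0.7261.
θ_5 = 46.56° from the vertical.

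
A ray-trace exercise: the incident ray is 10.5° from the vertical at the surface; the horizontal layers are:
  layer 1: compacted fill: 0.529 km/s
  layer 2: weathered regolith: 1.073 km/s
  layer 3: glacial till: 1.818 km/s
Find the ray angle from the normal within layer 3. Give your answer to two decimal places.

38.78°

Snell's law across each interface conserves sin θ / V, so sin θ_3 = V_3·sin θ₁/V₁.
sin θ_3 = 1.818 × sin 10.5° / 0.529 = 0.6263.
θ_3 = arcsin 0.6263 = 38.78°.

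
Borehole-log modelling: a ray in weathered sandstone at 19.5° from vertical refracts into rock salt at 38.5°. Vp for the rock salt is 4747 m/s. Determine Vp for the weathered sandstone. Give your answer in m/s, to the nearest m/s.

sin 19.5° = 0.3338; sin 38.5° = 0.6225.
V₁ = V₂·(sin θ₁/sin θ₂) = 4747·(0.3338/0.6225) = 2545.45 m/s.

2545 m/s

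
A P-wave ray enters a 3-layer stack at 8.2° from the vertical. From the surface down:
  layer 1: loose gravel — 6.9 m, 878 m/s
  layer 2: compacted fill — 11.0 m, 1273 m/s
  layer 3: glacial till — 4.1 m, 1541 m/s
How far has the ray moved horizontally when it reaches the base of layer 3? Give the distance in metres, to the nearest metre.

4 m

p = sin θ₁/V₁ = sin 8.2°/878 = 1.6245e-04 s/m is conserved through the stack.
Layer 1: θ = 8.20°; offset = 6.9·tan 8.20° = 0.994 m.
Layer 2: sin θ = p·1273 = 0.2068 → θ = 11.93°; offset = 11.0·tan 11.93° = 2.325 m.
Layer 3: sin θ = p·1541 = 0.2503 → θ = 14.50°; offset = 4.1·tan 14.50° = 1.060 m.
Σ offsets = 4.379 m.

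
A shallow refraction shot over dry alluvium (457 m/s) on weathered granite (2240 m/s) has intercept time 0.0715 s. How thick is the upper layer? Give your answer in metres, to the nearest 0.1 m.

θ_c = arcsin(457/2240) = 11.77°; cos θ_c = 0.9790.
tᵢ = 2h cos θ_c/V₁ ⇒ h = tᵢ·V₁/(2 cos θ_c) = 0.0715·457/(2·0.9790) = 16.69 m.

16.7 m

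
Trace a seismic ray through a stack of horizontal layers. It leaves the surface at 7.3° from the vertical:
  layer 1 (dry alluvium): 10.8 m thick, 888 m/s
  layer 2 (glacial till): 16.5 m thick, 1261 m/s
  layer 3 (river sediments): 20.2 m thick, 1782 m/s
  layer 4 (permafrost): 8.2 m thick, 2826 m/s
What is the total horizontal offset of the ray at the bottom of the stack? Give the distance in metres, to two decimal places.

Apply Snell's law at each interface; in layer i the horizontal offset is hᵢ·tan θᵢ.
Layer 1: θ = 7.30°; offset = 10.8·tan 7.30° = 1.3835 m.
Layer 2: sin θ = 1261·sin 7.3°/888 = 0.1804, θ = 10.40°; offset = 16.5·tan 10.40° = 3.0269 m.
Layer 3: sin θ = 1782·sin 7.3°/888 = 0.2550, θ = 14.77°; offset = 20.2·tan 14.77° = 5.3268 m.
Layer 4: sin θ = 2826·sin 7.3°/888 = 0.4044, θ = 23.85°; offset = 8.2·tan 23.85° = 3.6255 m.
Σ offsets = 13.3628 m.

13.36 m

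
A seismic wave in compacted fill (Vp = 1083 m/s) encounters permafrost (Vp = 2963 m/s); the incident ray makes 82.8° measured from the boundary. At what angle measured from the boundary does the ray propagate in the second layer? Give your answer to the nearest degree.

70°

Convert to the normal: θ₁ = 90° − 82.8° = 7.2°.
Snell's law: sin θ₂ = (V₂/V₁)·sin θ₁ = (2963/1083)·sin 7.2° = 0.3429.
θ₂ = arcsin 0.3429 = 20.05° from the normal.
From the interface: 90° − 20.05° = 69.95°.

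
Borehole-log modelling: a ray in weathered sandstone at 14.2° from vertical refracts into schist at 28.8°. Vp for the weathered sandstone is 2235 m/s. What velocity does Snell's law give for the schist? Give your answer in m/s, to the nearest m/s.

Snell's law: sin 14.2°/V₁ = sin 28.8°/V₂.
V₂ = V₁·sin 28.8°/sin 14.2° = 2235 × 1.9639 = 4389.27 m/s.

4389 m/s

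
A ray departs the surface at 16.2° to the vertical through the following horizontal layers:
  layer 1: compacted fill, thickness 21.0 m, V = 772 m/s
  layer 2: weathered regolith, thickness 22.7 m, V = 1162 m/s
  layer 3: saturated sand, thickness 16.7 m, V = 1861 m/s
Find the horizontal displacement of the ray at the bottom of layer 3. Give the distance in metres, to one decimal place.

31.8 m

p = sin θ₁/V₁ = sin 16.2°/772 = 3.6139e-04 s/m is conserved through the stack.
Layer 1: θ = 16.20°; offset = 21.0·tan 16.20° = 6.101 m.
Layer 2: sin θ = p·1162 = 0.4199 → θ = 24.83°; offset = 22.7·tan 24.83° = 10.503 m.
Layer 3: sin θ = p·1861 = 0.6725 → θ = 42.26°; offset = 16.7·tan 42.26° = 15.176 m.
Σ offsets = 31.781 m.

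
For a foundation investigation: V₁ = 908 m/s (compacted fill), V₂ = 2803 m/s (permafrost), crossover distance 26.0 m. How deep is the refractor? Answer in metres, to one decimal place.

9.3 m

x_cross = 2h·√((V₂+V₁)/(V₂−V₁)) → h = x_cross / (2·√((V₂+V₁)/(V₂−V₁))).
√((V₂+V₁)/(V₂−V₁)) = √((2803+908)/(2803−908)) = 1.3994.
h = 26.0 / (2·1.3994) = 9.29 m.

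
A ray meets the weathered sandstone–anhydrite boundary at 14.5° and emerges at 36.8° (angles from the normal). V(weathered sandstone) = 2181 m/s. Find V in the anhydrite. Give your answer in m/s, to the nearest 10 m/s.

Snell's law: sin 14.5°/V₁ = sin 36.8°/V₂.
V₂ = V₁·sin 36.8°/sin 14.5° = 2181 × 2.3925 = 5217.95 m/s.

5220 m/s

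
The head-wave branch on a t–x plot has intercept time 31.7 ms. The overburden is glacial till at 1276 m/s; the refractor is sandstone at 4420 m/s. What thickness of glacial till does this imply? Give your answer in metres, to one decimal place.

θ_c = arcsin(1276/4420) = 16.78°; cos θ_c = 0.9574.
tᵢ = 2h cos θ_c/V₁ ⇒ h = tᵢ·V₁/(2 cos θ_c) = 0.0317·1276/(2·0.9574) = 21.12 m.

21.1 m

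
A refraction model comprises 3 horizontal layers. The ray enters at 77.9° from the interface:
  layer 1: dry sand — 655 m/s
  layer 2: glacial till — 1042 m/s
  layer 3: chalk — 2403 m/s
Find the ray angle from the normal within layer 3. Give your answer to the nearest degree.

From the normal: θ₁ = 90° − 77.9° = 12.1°.
Ray parameter p = sin 12.1° / 655 = 3.2003e-04 s/m.
sin θ_3 = p·V_3 = 3.2003e-04 × 2403 = 0.7690.
θ_3 = arcsin 0.7690 = 50.27°.

50°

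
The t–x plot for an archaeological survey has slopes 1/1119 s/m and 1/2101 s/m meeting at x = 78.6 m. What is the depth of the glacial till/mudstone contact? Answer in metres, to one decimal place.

21.7 m

h = (x_cross/2)·√((V₂−V₁)/(V₂+V₁)).
(V₂−V₁)/(V₂+V₁) = (2101−1119)/(2101+1119) = 0.3050; √ = 0.5522.
h = (78.6/2)·0.5522 = 21.70 m.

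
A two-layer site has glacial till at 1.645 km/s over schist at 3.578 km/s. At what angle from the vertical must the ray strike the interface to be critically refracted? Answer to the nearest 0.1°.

Critical incidence: sin θ_c = V₁/V₂ = 1.645/3.578 = 0.4598.
θ_c = arcsin 0.4598 = 27.37°.

27.4°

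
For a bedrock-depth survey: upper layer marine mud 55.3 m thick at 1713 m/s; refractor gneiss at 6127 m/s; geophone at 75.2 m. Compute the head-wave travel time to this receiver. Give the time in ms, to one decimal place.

t = x/V₂ + 2h·√(V₂²−V₁²)/(V₁V₂).
√(V₂²−V₁²) = √(6127²−1713²) = 5882.7 m/s; delay term = 2·55.3·5882.7/(1713·6127) = 0.06199 s.
t = 75.2/6127 + 0.06199 = 0.07426 s.

74.3 ms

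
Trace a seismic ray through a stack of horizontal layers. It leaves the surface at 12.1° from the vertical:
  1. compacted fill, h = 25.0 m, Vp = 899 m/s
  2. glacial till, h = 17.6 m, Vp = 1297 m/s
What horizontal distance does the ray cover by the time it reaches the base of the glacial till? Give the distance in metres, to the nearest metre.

Ray parameter p = sin 12.1° / 899 m/s = 2.3317e-04 s/m.
Layer 1: θ = 12.10°; offset = 25.0·tan 12.10° = 5.360 m.
Layer 2: sin θ = p·1297 = 0.3024 → θ = 17.60°; offset = 17.6·tan 17.60° = 5.584 m.
Summing the layer offsets gives 10.944 m.

11 m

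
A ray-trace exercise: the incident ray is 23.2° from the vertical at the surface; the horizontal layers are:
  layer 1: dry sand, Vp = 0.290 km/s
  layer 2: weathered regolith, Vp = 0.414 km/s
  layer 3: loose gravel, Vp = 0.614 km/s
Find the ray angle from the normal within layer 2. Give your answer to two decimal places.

34.22°

Ray parameter p = sin 23.2° / 0.290 = 1.3584e+00 s/km.
sin θ_2 = p·V_2 = 1.3584e+00 × 0.414 = 0.5624.
θ_2 = 34.22° from the vertical.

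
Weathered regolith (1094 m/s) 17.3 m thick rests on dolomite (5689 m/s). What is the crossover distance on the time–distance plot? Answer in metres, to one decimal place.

x_cross = 2h·√((V₂+V₁)/(V₂−V₁)).
(V₂+V₁)/(V₂−V₁) = (5689+1094)/(5689−1094) = 1.4762; √ = 1.2150.
x_cross = 2·17.3·1.2150 = 42.04 m.

42.0 m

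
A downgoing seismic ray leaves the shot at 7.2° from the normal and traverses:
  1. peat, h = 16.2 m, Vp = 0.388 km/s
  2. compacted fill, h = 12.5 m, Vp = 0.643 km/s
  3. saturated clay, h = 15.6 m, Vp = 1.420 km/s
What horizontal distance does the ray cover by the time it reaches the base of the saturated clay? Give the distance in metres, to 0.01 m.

Apply Snell's law at each interface; in layer i the horizontal offset is hᵢ·tan θᵢ.
Layer 1: θ = 7.20°; offset = 16.2·tan 7.20° = 2.0465 m.
Layer 2: sin θ = 0.643·sin 7.2°/0.388 = 0.2077, θ = 11.99°; offset = 12.5·tan 11.99° = 2.6542 m.
Layer 3: sin θ = 1.420·sin 7.2°/0.388 = 0.4587, θ = 27.30°; offset = 15.6·tan 27.30° = 8.0527 m.
Total horizontal offset = 12.7535 m.

12.75 m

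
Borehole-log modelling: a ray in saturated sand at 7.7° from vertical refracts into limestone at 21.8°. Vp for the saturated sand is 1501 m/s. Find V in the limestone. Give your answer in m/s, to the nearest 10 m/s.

4160 m/s

Snell's law: sin 7.7°/V₁ = sin 21.8°/V₂.
V₂ = V₁·sin 21.8°/sin 7.7° = 1501 × 2.7717 = 4160.30 m/s.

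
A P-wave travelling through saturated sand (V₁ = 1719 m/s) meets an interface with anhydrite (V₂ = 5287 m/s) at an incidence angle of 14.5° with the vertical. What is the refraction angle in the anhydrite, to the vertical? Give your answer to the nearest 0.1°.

50.4°

Snell's law: sin θ₂ = (V₂/V₁)·sin θ₁ = (5287/1719)·sin 14.5° = 0.7701.
θ₂ = sin⁻¹(0.7701) = 50.36° (from vertical).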